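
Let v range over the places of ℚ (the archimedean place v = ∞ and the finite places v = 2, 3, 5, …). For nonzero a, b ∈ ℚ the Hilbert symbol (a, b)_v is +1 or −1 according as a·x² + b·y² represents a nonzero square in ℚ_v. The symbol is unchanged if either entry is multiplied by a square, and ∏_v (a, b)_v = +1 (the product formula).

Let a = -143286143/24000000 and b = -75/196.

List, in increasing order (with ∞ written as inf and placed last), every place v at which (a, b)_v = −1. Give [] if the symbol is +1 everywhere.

[2, 3, 11, inf]

(a, b) ≡ (-858, -3) mod (ℚ^×)²; places V = {2, 3, 5, 7, 11, 13, ∞}.
(a,b)_2: α=-9, β=-2; u≡3, v≡5 (mod 8); ε(u)ε(v)=1·0, αω(v)=-9·1, βω(u)=-2·1; sum ≡ 1  ⇒  -1.
(a,b)_5: α=-6, u≡2; β=2, v≡2 (mod 5); (2|5)=-1, (2|5)=-1; sign (−1)^0·-1^2·-1^-6 = +1.
(a,b)_∞: sgn(-858)=−, sgn(-3)=−, so -1.
(a,b)_13: α=3, u≡12; β=0, v≡3 (mod 13); (12|13)=+1, (3|13)=+1; sign (−1)^0·+1^0·+1^3 = +1.
(a,b)_7: α=2, u≡5; β=-2, v≡4 (mod 7); (5|7)=-1, (4|7)=+1; sign (−1)^0·-1^-2·+1^2 = +1.
(a,b)_3: α=-1, u≡2; β=1, v≡2 (mod 3); (2|3)=-1, (2|3)=-1; sign (−1)^1·-1^1·-1^-1 = -1.
(a,b)_11: α=3, u≡2; β=0, v≡10 (mod 11); (2|11)=-1, (10|11)=-1; sign (−1)^0·-1^0·-1^3 = -1.
|Ram(-858, -3)| = 4, even; anisotropic at {2, 3, 11, ∞}.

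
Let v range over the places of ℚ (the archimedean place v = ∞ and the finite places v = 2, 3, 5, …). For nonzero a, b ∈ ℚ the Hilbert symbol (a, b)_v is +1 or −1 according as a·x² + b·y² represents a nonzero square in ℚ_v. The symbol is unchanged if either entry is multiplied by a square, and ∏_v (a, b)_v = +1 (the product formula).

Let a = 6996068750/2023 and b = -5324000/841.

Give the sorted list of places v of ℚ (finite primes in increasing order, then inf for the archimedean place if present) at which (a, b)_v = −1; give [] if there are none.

(a, b) ≡ (770, -110) mod (ℚ^×)²; places V = {2, 5, 7, 11, 17, 29, ∞}.
(a,b)_7: α=-1, u≡3; β=0, v≡4 (mod 7); (3|7)=-1, (4|7)=+1; sign (−1)^0·-1^0·+1^-1 = +1.
(a,b)_29: α=2, u≡23; β=-2, v≡23 (mod 29); (23|29)=+1, (23|29)=+1; sign (−1)^0·+1^-2·+1^2 = +1.
(a,b)_5: α=5, u≡4; β=3, v≡3 (mod 5); (4|5)=+1, (3|5)=-1; sign (−1)^0·+1^3·-1^5 = -1.
(a,b)_∞: sgn(770)=+, sgn(-110)=−, so +1.
(a,b)_17: α=-2, u≡7; β=0, v≡16 (mod 17); (7|17)=-1, (16|17)=+1; sign (−1)^0·-1^0·+1^-2 = +1.
(a,b)_2: α=1, β=5; u≡1, v≡1 (mod 8); ε(u)ε(v)=0·0, αω(v)=1·0, βω(u)=5·0; sum ≡ 0  ⇒  +1.
(a,b)_11: α=3, u≡1; β=3, v≡3 (mod 11); (1|11)=+1, (3|11)=+1; sign (−1)^1·+1^3·+1^3 = -1.
(770, -110 / ℚ) ramifies at {5, 11}: a division algebra.

[5, 11]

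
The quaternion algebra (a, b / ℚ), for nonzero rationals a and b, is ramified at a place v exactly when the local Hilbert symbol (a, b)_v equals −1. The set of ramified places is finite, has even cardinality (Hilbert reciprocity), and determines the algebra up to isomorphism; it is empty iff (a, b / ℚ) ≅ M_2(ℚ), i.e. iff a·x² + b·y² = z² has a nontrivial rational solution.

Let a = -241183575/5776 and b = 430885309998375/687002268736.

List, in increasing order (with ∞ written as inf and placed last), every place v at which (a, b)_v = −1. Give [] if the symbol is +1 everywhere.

[5, 29]

Mod squares: a ≡ -87, b ≡ 15. Check v ∈ {∞, 2, 3, 5, 7, 19, 29, 37, 41}.
v=29: a=29^1·(≡18), b=29^2·(≡3) mod 29; (18|29)=-1, (3|29)=-1; (−1)^{1·2·14}·(-1)^2·(-1)^1 = -1.
v=37: a=37^2·(≡14), b=37^4·(≡17) mod 37; (14|37)=-1, (17|37)=-1; (−1)^{2·4·18}·(-1)^4·(-1)^2 = +1.
v=19: a=19^-2·(≡15), b=19^-4·(≡8) mod 19; (15|19)=-1, (8|19)=-1; (−1)^{-2·-4·9}·(-1)^-4·(-1)^-2 = +1.
v=7: a=7^0·(≡4), b=7^-2·(≡4) mod 7; (4|7)=+1, (4|7)=+1; (−1)^{0·-2·3}·(+1)^-2·(+1)^0 = +1.
v=2: v_2(a)=-4, v_2(b)=-6; units ≡ 1, 7 (mod 8); ε·ε+αω+βω = 0·1+-4·0+-6·0 ≡ 0  ⇒  (a,b)_2 = +1.
v=∞: -87 < 0 and 15 > 0  ⇒  (a,b)_∞ = +1.
v=41: a=41^0·(≡10), b=41^-2·(≡11) mod 41; (10|41)=+1, (11|41)=-1; (−1)^{0·-2·20}·(+1)^-2·(-1)^0 = +1.
v=3: a=3^5·(≡1), b=3^7·(≡2) mod 3; (1|3)=+1, (2|3)=-1; (−1)^{5·7·1}·(+1)^7·(-1)^5 = +1.
v=5: a=5^2·(≡2), b=5^3·(≡2) mod 5; (2|5)=-1, (2|5)=-1; (−1)^{2·3·2}·(-1)^3·(-1)^2 = -1.
|Ram(-87, 15)| = 2, even; anisotropic at {5, 29}.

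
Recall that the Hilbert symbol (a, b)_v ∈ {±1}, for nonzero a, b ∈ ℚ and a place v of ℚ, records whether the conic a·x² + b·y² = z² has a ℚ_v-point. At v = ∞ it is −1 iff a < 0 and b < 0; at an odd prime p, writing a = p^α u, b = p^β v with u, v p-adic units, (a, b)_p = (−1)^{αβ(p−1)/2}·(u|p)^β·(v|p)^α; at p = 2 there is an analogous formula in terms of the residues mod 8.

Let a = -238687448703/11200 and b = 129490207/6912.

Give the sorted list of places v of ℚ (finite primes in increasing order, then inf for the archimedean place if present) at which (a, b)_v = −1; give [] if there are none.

(a, b) ≡ (-90321, 21) mod (ℚ^×)²; places V = {2, 3, 5, 7, 11, 17, 23, ∞}.
(a,b)_11: α=3, u≡6; β=2, v≡8 (mod 11); (6|11)=-1, (8|11)=-1; sign (−1)^0·-1^2·-1^3 = -1.
(a,b)_7: α=-1, u≡6; β=1, v≡3 (mod 7); (6|7)=-1, (3|7)=-1; sign (−1)^1·-1^1·-1^-1 = -1.
(a,b)_2: α=-6, β=-8; u≡7, v≡5 (mod 8); ε(u)ε(v)=1·0, αω(v)=-6·1, βω(u)=-8·0; sum ≡ 0  ⇒  +1.
(a,b)_23: α=3, u≡12; β=2, v≡11 (mod 23); (12|23)=+1, (11|23)=-1; sign (−1)^0·+1^2·-1^3 = -1.
(a,b)_5: α=-2, u≡4; β=0, v≡1 (mod 5); (4|5)=+1, (1|5)=+1; sign (−1)^0·+1^0·+1^-2 = +1.
(a,b)_17: α=3, u≡9; β=2, v≡13 (mod 17); (9|17)=+1, (13|17)=+1; sign (−1)^0·+1^2·+1^3 = +1.
(a,b)_3: α=1, u≡1; β=-3, v≡1 (mod 3); (1|3)=+1, (1|3)=+1; sign (−1)^1·+1^-3·+1^1 = -1.
(a,b)_∞: sgn(-90321)=−, sgn(21)=+, so +1.
|Ram(-90321, 21)| = 4, even; anisotropic at {3, 7, 11, 23}.

[3, 7, 11, 23]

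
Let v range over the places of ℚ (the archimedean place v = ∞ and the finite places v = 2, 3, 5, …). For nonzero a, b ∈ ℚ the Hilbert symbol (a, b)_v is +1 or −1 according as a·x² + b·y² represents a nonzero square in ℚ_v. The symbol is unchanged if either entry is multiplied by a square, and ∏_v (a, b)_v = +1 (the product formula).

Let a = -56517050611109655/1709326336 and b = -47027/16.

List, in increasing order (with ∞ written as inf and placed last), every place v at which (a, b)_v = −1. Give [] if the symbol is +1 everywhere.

Mod squares: a ≡ -8814695, b ≡ -47027. Check v ∈ {∞, 2, 3, 5, 7, 17, 19, 29, 31, 37, 41, 53}.
v=3: a=3^4·(≡1), b=3^0·(≡1) mod 3; (1|3)=+1, (1|3)=+1; (−1)^{4·0·1}·(+1)^0·(+1)^4 = +1.
v=31: a=31^3·(≡18), b=31^1·(≡4) mod 31; (18|31)=+1, (4|31)=+1; (−1)^{3·1·15}·(+1)^1·(+1)^3 = -1.
v=17: a=17^-2·(≡13), b=17^0·(≡5) mod 17; (13|17)=+1, (5|17)=-1; (−1)^{-2·0·8}·(+1)^0·(-1)^-2 = +1.
v=∞: -8814695 < 0 and -47027 < 0  ⇒  (a,b)_∞ = -1.
v=7: a=7^2·(≡5), b=7^0·(≡3) mod 7; (5|7)=-1, (3|7)=-1; (−1)^{2·0·3}·(-1)^0·(-1)^2 = +1.
v=2: v_2(a)=-14, v_2(b)=-4; units ≡ 1, 5 (mod 8); ε·ε+αω+βω = 0·0+-14·1+-4·0 ≡ 0  ⇒  (a,b)_2 = +1.
v=29: a=29^1·(≡6), b=29^0·(≡17) mod 29; (6|29)=+1, (17|29)=-1; (−1)^{1·0·14}·(+1)^0·(-1)^1 = -1.
v=53: a=53^1·(≡7), b=53^0·(≡52) mod 53; (7|53)=+1, (52|53)=+1; (−1)^{1·0·26}·(+1)^0·(+1)^1 = +1.
v=5: a=5^1·(≡4), b=5^0·(≡3) mod 5; (4|5)=+1, (3|5)=-1; (−1)^{1·0·2}·(+1)^0·(-1)^1 = -1.
v=37: a=37^1·(≡5), b=37^1·(≡20) mod 37; (5|37)=-1, (20|37)=-1; (−1)^{1·1·18}·(-1)^1·(-1)^1 = +1.
v=41: a=41^2·(≡36), b=41^1·(≡18) mod 41; (36|41)=+1, (18|41)=+1; (−1)^{2·1·20}·(+1)^1·(+1)^2 = +1.
v=19: a=19^-2·(≡2), b=19^0·(≡7) mod 19; (2|19)=-1, (7|19)=+1; (−1)^{-2·0·9}·(-1)^0·(+1)^-2 = +1.
Ram(-8814695, -47027) = {5, 29, 31, ∞}; no ℚ_5-point on the conic.

[5, 29, 31, inf]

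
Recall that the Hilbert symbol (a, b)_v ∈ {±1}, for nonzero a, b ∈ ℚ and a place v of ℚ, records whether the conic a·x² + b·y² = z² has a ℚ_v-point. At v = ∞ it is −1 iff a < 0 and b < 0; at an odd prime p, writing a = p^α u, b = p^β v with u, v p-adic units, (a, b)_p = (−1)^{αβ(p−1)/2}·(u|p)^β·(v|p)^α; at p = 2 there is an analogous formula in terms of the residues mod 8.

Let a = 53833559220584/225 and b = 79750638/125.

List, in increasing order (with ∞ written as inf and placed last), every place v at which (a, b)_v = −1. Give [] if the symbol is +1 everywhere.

[11, 29]

Mod squares: a ≡ 986, b ≡ 44305910. Check v ∈ {∞, 2, 3, 5, 11, 13, 17, 19, 29, 43}.
v=29: a=29^1·(≡25), b=29^1·(≡14) mod 29; (25|29)=+1, (14|29)=-1; (−1)^{1·1·14}·(+1)^1·(-1)^1 = -1.
v=5: a=5^-2·(≡1), b=5^-3·(≡3) mod 5; (1|5)=+1, (3|5)=-1; (−1)^{-2·-3·2}·(+1)^-3·(-1)^-2 = +1.
v=3: a=3^-2·(≡2), b=3^2·(≡2) mod 3; (2|3)=-1, (2|3)=-1; (−1)^{-2·2·1}·(-1)^2·(-1)^-2 = +1.
v=43: a=43^2·(≡35), b=43^1·(≡24) mod 43; (35|43)=+1, (24|43)=+1; (−1)^{2·1·21}·(+1)^1·(+1)^2 = +1.
v=11: a=11^2·(≡8), b=11^1·(≡6) mod 11; (8|11)=-1, (6|11)=-1; (−1)^{2·1·5}·(-1)^1·(-1)^2 = -1.
v=∞: 986 > 0 and 44305910 > 0  ⇒  (a,b)_∞ = +1.
v=19: a=19^2·(≡4), b=19^1·(≡5) mod 19; (4|19)=+1, (5|19)=+1; (−1)^{2·1·9}·(+1)^1·(+1)^2 = +1.
v=17: a=17^1·(≡3), b=17^1·(≡5) mod 17; (3|17)=-1, (5|17)=-1; (−1)^{1·1·8}·(-1)^1·(-1)^1 = +1.
v=13: a=13^2·(≡7), b=13^0·(≡4) mod 13; (7|13)=-1, (4|13)=+1; (−1)^{2·0·6}·(-1)^0·(+1)^2 = +1.
v=2: v_2(a)=3, v_2(b)=1; units ≡ 5, 3 (mod 8); ε·ε+αω+βω = 0·1+3·1+1·1 ≡ 0  ⇒  (a,b)_2 = +1.
|Ram(986, 44305910)| = 2, even; anisotropic at {11, 29}.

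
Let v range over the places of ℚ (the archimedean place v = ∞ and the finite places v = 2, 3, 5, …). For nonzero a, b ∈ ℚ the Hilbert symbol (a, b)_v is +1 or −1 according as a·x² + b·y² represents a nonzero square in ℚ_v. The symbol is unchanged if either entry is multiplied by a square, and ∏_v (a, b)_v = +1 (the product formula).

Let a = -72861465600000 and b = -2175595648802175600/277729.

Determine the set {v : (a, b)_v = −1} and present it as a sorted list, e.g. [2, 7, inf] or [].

[11, inf]

Mod squares: a ≡ -2310, b ≡ -111. Check v ∈ {∞, 2, 3, 5, 7, 11, 13, 17, 31, 37}.
v=2: v_2(a)=13, v_2(b)=4; units ≡ 5, 1 (mod 8); ε·ε+αω+βω = 0·0+13·0+4·1 ≡ 0  ⇒  (a,b)_2 = +1.
v=5: a=5^5·(≡3), b=5^2·(≡4) mod 5; (3|5)=-1, (4|5)=+1; (−1)^{5·2·2}·(-1)^2·(+1)^5 = +1.
v=17: a=17^0·(≡2), b=17^-2·(≡13) mod 17; (2|17)=+1, (13|17)=+1; (−1)^{0·-2·8}·(+1)^-2·(+1)^0 = +1.
v=13: a=13^0·(≡1), b=13^2·(≡6) mod 13; (1|13)=+1, (6|13)=-1; (−1)^{0·2·6}·(+1)^2·(-1)^0 = +1.
v=31: a=31^0·(≡15), b=31^-2·(≡29) mod 31; (15|31)=-1, (29|31)=-1; (−1)^{0·-2·15}·(-1)^-2·(-1)^0 = +1.
v=3: a=3^3·(≡1), b=3^7·(≡2) mod 3; (1|3)=+1, (2|3)=-1; (−1)^{3·7·1}·(+1)^7·(-1)^3 = +1.
v=37: a=37^2·(≡28), b=37^3·(≡7) mod 37; (28|37)=+1, (7|37)=+1; (−1)^{2·3·18}·(+1)^3·(+1)^2 = +1.
v=11: a=11^1·(≡8), b=11^2·(≡6) mod 11; (8|11)=-1, (6|11)=-1; (−1)^{1·2·5}·(-1)^2·(-1)^1 = -1.
v=7: a=7^1·(≡5), b=7^4·(≡2) mod 7; (5|7)=-1, (2|7)=+1; (−1)^{1·4·3}·(-1)^4·(+1)^1 = +1.
v=∞: -2310 < 0 and -111 < 0  ⇒  (a,b)_∞ = -1.
Ram(-2310, -111) = {11, ∞}; no ℚ_11-point on the conic.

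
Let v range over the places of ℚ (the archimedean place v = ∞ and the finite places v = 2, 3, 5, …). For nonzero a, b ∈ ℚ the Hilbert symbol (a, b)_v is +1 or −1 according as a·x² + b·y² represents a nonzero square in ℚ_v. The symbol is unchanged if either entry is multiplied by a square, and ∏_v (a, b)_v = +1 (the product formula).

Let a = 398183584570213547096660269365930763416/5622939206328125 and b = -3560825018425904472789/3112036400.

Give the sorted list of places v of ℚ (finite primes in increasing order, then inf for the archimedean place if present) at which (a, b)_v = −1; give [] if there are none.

Mod squares: a ≡ 295630, b ≡ -23199. Check v ∈ {∞, 2, 3, 5, 7, 11, 13, 17, 19, 23, 29, 31, 37, 47}.
v=47: a=47^3·(≡22), b=47^2·(≡45) mod 47; (22|47)=-1, (45|47)=-1; (−1)^{3·2·23}·(-1)^2·(-1)^3 = -1.
v=7: a=7^6·(≡5), b=7^4·(≡5) mod 7; (5|7)=-1, (5|7)=-1; (−1)^{6·4·3}·(-1)^4·(-1)^6 = +1.
v=13: a=13^2·(≡4), b=13^2·(≡2) mod 13; (4|13)=+1, (2|13)=-1; (−1)^{2·2·6}·(+1)^2·(-1)^2 = +1.
v=∞: 295630 > 0 and -23199 < 0  ⇒  (a,b)_∞ = +1.
v=29: a=29^-6·(≡24), b=29^-4·(≡5) mod 29; (24|29)=+1, (5|29)=+1; (−1)^{-6·-4·14}·(+1)^-4·(+1)^-6 = +1.
v=19: a=19^2·(≡9), b=19^1·(≡12) mod 19; (9|19)=+1, (12|19)=-1; (−1)^{2·1·9}·(+1)^1·(-1)^2 = +1.
v=23: a=23^4·(≡19), b=23^2·(≡9) mod 23; (19|23)=-1, (9|23)=+1; (−1)^{4·2·11}·(-1)^2·(+1)^4 = +1.
v=2: v_2(a)=3, v_2(b)=-4; units ≡ 7, 1 (mod 8); ε·ε+αω+βω = 1·0+3·0+-4·0 ≡ 0  ⇒  (a,b)_2 = +1.
v=37: a=37^5·(≡23), b=37^3·(≡24) mod 37; (23|37)=-1, (24|37)=-1; (−1)^{5·3·18}·(-1)^3·(-1)^5 = +1.
v=31: a=31^2·(≡20), b=31^0·(≡18) mod 31; (20|31)=+1, (18|31)=+1; (−1)^{2·0·15}·(+1)^0·(+1)^2 = +1.
v=3: a=3^6·(≡1), b=3^3·(≡1) mod 3; (1|3)=+1, (1|3)=+1; (−1)^{6·3·1}·(+1)^3·(+1)^6 = +1.
v=17: a=17^3·(≡15), b=17^2·(≡14) mod 17; (15|17)=+1, (14|17)=-1; (−1)^{3·2·8}·(+1)^2·(-1)^3 = -1.
v=5: a=5^-7·(≡1), b=5^-2·(≡1) mod 5; (1|5)=+1, (1|5)=+1; (−1)^{-7·-2·2}·(+1)^-2·(+1)^-7 = +1.
v=11: a=11^-2·(≡5), b=11^-1·(≡4) mod 11; (5|11)=+1, (4|11)=+1; (−1)^{-2·-1·5}·(+1)^-1·(+1)^-2 = +1.
(295630, -23199 / ℚ) ramifies at {17, 47}: a division algebra.

[17, 47]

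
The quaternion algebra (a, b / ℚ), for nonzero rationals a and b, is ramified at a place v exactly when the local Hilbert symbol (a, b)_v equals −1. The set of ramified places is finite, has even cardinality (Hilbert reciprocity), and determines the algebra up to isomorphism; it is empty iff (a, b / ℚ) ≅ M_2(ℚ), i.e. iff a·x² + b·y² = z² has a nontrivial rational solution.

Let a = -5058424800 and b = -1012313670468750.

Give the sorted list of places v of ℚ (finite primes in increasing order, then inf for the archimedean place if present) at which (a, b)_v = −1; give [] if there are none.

[5, 11, 17, inf]

(a, b) ≡ (-4862, -510) mod (ℚ^×)²; places V = {2, 3, 5, 11, 13, 17, ∞}.
(a,b)_∞: sgn(-4862)=−, sgn(-510)=−, so -1.
(a,b)_11: α=1, u≡4; β=0, v≡10 (mod 11); (4|11)=+1, (10|11)=-1; sign (−1)^0·+1^0·-1^1 = -1.
(a,b)_17: α=3, u≡5; β=5, v≡13 (mod 17); (5|17)=-1, (13|17)=+1; sign (−1)^0·-1^5·+1^3 = -1.
(a,b)_5: α=2, u≡3; β=7, v≡3 (mod 5); (3|5)=-1, (3|5)=-1; sign (−1)^0·-1^7·-1^2 = -1.
(a,b)_2: α=5, β=1; u≡1, v≡1 (mod 8); ε(u)ε(v)=0·0, αω(v)=5·0, βω(u)=1·0; sum ≡ 0  ⇒  +1.
(a,b)_13: α=1, u≡4; β=2, v≡9 (mod 13); (4|13)=+1, (9|13)=+1; sign (−1)^0·+1^2·+1^1 = +1.
(a,b)_3: α=2, u≡1; β=3, v≡1 (mod 3); (1|3)=+1, (1|3)=+1; sign (−1)^0·+1^3·+1^2 = +1.
|Ram(-4862, -510)| = 4, even; anisotropic at {5, 11, 17, ∞}.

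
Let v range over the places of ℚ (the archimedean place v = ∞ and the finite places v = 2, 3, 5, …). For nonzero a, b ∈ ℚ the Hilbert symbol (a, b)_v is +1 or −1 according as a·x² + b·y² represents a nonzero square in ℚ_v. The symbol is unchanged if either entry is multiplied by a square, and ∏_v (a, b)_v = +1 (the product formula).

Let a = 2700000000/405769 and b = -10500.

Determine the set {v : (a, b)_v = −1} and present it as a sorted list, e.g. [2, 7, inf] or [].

[2, 3, 5, 7]

Mod squares: a ≡ 3, b ≡ -105. Check v ∈ {∞, 2, 3, 5, 7, 13}.
v=7: a=7^-4·(≡5), b=7^1·(≡5) mod 7; (5|7)=-1, (5|7)=-1; (−1)^{-4·1·3}·(-1)^1·(-1)^-4 = -1.
v=3: a=3^3·(≡1), b=3^1·(≡1) mod 3; (1|3)=+1, (1|3)=+1; (−1)^{3·1·1}·(+1)^1·(+1)^3 = -1.
v=13: a=13^-2·(≡1), b=13^0·(≡4) mod 13; (1|13)=+1, (4|13)=+1; (−1)^{-2·0·6}·(+1)^0·(+1)^-2 = +1.
v=2: v_2(a)=8, v_2(b)=2; units ≡ 3, 7 (mod 8); ε·ε+αω+βω = 1·1+8·0+2·1 ≡ 1  ⇒  (a,b)_2 = -1.
v=∞: 3 > 0 and -105 < 0  ⇒  (a,b)_∞ = +1.
v=5: a=5^8·(≡3), b=5^3·(≡1) mod 5; (3|5)=-1, (1|5)=+1; (−1)^{8·3·2}·(-1)^3·(+1)^8 = -1.
Ram(3, -105) = {2, 3, 5, 7}; no ℚ_2-point on the conic.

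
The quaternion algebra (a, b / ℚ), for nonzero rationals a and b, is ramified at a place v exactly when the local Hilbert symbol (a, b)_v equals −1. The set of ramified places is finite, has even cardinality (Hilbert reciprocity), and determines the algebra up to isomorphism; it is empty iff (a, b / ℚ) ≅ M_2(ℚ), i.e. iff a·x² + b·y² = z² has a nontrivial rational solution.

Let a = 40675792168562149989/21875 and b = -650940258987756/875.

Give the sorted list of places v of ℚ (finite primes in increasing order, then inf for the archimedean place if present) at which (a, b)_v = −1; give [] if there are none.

[2, 3, 23, 29]

Mod squares: a ≡ 2415, b ≡ -396865. Check v ∈ {∞, 2, 3, 5, 7, 13, 17, 23, 29}.
v=13: a=13^2·(≡10), b=13^0·(≡4) mod 13; (10|13)=+1, (4|13)=+1; (−1)^{2·0·6}·(+1)^0·(+1)^2 = +1.
v=3: a=3^11·(≡1), b=3^10·(≡2) mod 3; (1|3)=+1, (2|3)=-1; (−1)^{11·10·1}·(+1)^10·(-1)^11 = -1.
v=29: a=29^4·(≡21), b=29^3·(≡27) mod 29; (21|29)=-1, (27|29)=-1; (−1)^{4·3·14}·(-1)^3·(-1)^4 = -1.
v=2: v_2(a)=0, v_2(b)=2; units ≡ 7, 7 (mod 8); ε·ε+αω+βω = 1·1+0·0+2·0 ≡ 1  ⇒  (a,b)_2 = -1.
v=7: a=7^-1·(≡4), b=7^-1·(≡3) mod 7; (4|7)=+1, (3|7)=-1; (−1)^{-1·-1·3}·(+1)^-1·(-1)^-1 = +1.
v=23: a=23^1·(≡3), b=23^1·(≡16) mod 23; (3|23)=+1, (16|23)=+1; (−1)^{1·1·11}·(+1)^1·(+1)^1 = -1.
v=∞: 2415 > 0 and -396865 < 0  ⇒  (a,b)_∞ = +1.
v=17: a=17^4·(≡9), b=17^3·(≡8) mod 17; (9|17)=+1, (8|17)=+1; (−1)^{4·3·8}·(+1)^3·(+1)^4 = +1.
v=5: a=5^-5·(≡2), b=5^-3·(≡2) mod 5; (2|5)=-1, (2|5)=-1; (−1)^{-5·-3·2}·(-1)^-3·(-1)^-5 = +1.
(2415, -396865 / ℚ) ramifies at {2, 3, 23, 29}: a division algebra.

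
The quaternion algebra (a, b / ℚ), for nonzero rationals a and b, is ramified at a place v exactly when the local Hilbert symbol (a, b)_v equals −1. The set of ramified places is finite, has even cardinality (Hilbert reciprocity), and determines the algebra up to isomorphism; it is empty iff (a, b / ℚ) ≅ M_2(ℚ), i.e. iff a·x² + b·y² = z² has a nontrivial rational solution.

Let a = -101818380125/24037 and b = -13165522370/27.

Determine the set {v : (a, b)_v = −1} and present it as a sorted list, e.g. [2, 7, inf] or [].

(a, b) ≡ (-642785, -6661590) mod (ℚ^×)²; places V = {2, 3, 5, 7, 11, 13, 19, 29, 31, 41, 43, ∞}.
(a,b)_43: α=-2, u≡29; β=0, v≡13 (mod 43); (29|43)=-1, (13|43)=+1; sign (−1)^0·-1^0·+1^-2 = +1.
(a,b)_31: α=1, u≡14; β=1, v≡9 (mod 31); (14|31)=+1, (9|31)=+1; sign (−1)^1·+1^1·+1^1 = -1.
(a,b)_19: α=0, u≡11; β=1, v≡7 (mod 19); (11|19)=+1, (7|19)=+1; sign (−1)^0·+1^1·+1^0 = +1.
(a,b)_29: α=1, u≡25; β=1, v≡7 (mod 29); (25|29)=+1, (7|29)=+1; sign (−1)^0·+1^1·+1^1 = +1.
(a,b)_∞: sgn(-642785)=−, sgn(-6661590)=−, so -1.
(a,b)_5: α=3, u≡2; β=1, v≡3 (mod 5); (2|5)=-1, (3|5)=-1; sign (−1)^0·-1^1·-1^3 = +1.
(a,b)_7: α=2, u≡2; β=2, v≡1 (mod 7); (2|7)=+1, (1|7)=+1; sign (−1)^0·+1^2·+1^2 = +1.
(a,b)_3: α=0, u≡1; β=-3, v≡1 (mod 3); (1|3)=+1, (1|3)=+1; sign (−1)^0·+1^-3·+1^0 = +1.
(a,b)_11: α=1, u≡6; β=2, v≡7 (mod 11); (6|11)=-1, (7|11)=-1; sign (−1)^0·-1^2·-1^1 = -1.
(a,b)_41: α=2, u≡7; β=0, v≡5 (mod 41); (7|41)=-1, (5|41)=+1; sign (−1)^0·-1^0·+1^2 = +1.
(a,b)_13: α=-1, u≡2; β=1, v≡10 (mod 13); (2|13)=-1, (10|13)=+1; sign (−1)^0·-1^1·+1^-1 = -1.
(a,b)_2: α=0, β=1; u≡7, v≡5 (mod 8); ε(u)ε(v)=1·0, αω(v)=0·1, βω(u)=1·0; sum ≡ 0  ⇒  +1.
Ram(-642785, -6661590) = {11, 13, 31, ∞}; no ℚ_11-point on the conic.

[11, 13, 31, inf]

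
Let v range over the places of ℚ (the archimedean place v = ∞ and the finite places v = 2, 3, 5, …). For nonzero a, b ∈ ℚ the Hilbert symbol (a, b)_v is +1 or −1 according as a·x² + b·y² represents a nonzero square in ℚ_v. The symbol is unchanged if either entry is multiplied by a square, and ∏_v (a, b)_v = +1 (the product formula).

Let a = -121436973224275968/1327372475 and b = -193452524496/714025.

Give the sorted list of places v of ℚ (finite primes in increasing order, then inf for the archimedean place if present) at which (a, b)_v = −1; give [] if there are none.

[2, 11, 37, inf]

Mod squares: a ≡ -740993, b ≡ -27416741. Check v ∈ {∞, 2, 3, 5, 7, 11, 13, 31, 37, 41, 53}.
v=7: a=7^2·(≡6), b=7^2·(≡5) mod 7; (6|7)=-1, (5|7)=-1; (−1)^{2·2·3}·(-1)^2·(-1)^2 = +1.
v=31: a=31^1·(≡12), b=31^1·(≡10) mod 31; (12|31)=-1, (10|31)=+1; (−1)^{1·1·15}·(-1)^1·(+1)^1 = +1.
v=2: v_2(a)=12, v_2(b)=4; units ≡ 7, 3 (mod 8); ε·ε+αω+βω = 1·1+12·1+4·0 ≡ 1  ⇒  (a,b)_2 = -1.
v=3: a=3^8·(≡1), b=3^2·(≡1) mod 3; (1|3)=+1, (1|3)=+1; (−1)^{8·2·1}·(+1)^2·(+1)^8 = +1.
v=37: a=37^2·(≡22), b=37^1·(≡29) mod 37; (22|37)=-1, (29|37)=-1; (−1)^{2·1·18}·(-1)^1·(-1)^2 = -1.
v=5: a=5^-2·(≡3), b=5^-2·(≡4) mod 5; (3|5)=-1, (4|5)=+1; (−1)^{-2·-2·2}·(-1)^-2·(+1)^-2 = +1.
v=41: a=41^1·(≡18), b=41^1·(≡20) mod 41; (18|41)=+1, (20|41)=+1; (−1)^{1·1·20}·(+1)^1·(+1)^1 = +1.
v=∞: -740993 < 0 and -27416741 < 0  ⇒  (a,b)_∞ = -1.
v=11: a=11^-1·(≡1), b=11^1·(≡5) mod 11; (1|11)=+1, (5|11)=+1; (−1)^{-1·1·5}·(+1)^1·(+1)^-1 = -1.
v=53: a=53^1·(≡47), b=53^1·(≡28) mod 53; (47|53)=+1, (28|53)=+1; (−1)^{1·1·26}·(+1)^1·(+1)^1 = +1.
v=13: a=13^-6·(≡7), b=13^-4·(≡10) mod 13; (7|13)=-1, (10|13)=+1; (−1)^{-6·-4·6}·(-1)^-4·(+1)^-6 = +1.
Ram(-740993, -27416741) = {2, 11, 37, ∞}; no ℚ_2-point on the conic.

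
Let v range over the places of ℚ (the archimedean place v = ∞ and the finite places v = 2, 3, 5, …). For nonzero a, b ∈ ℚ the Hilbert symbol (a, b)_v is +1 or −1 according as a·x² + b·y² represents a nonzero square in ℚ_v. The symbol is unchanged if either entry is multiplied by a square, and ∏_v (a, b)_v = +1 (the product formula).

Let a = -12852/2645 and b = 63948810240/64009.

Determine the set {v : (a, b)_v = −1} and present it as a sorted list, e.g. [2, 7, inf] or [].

(a, b) ≡ (-1785, 10) mod (ℚ^×)²; places V = {2, 3, 5, 7, 11, 17, 23, ∞}.
(a,b)_∞: sgn(-1785)=−, sgn(10)=+, so +1.
(a,b)_7: α=1, u≡2; β=4, v≡3 (mod 7); (2|7)=+1, (3|7)=-1; sign (−1)^0·+1^4·-1^1 = -1.
(a,b)_23: α=-2, u≡1; β=-2, v≡15 (mod 23); (1|23)=+1, (15|23)=-1; sign (−1)^0·+1^-2·-1^-2 = +1.
(a,b)_11: α=0, u≡8; β=-2, v≡7 (mod 11); (8|11)=-1, (7|11)=-1; sign (−1)^0·-1^-2·-1^0 = +1.
(a,b)_17: α=1, u≡6; β=2, v≡3 (mod 17); (6|17)=-1, (3|17)=-1; sign (−1)^0·-1^2·-1^1 = -1.
(a,b)_2: α=2, β=11; u≡7, v≡5 (mod 8); ε(u)ε(v)=1·0, αω(v)=2·1, βω(u)=11·0; sum ≡ 0  ⇒  +1.
(a,b)_5: α=-1, u≡2; β=1, v≡2 (mod 5); (2|5)=-1, (2|5)=-1; sign (−1)^0·-1^1·-1^-1 = +1.
(a,b)_3: α=3, u≡2; β=2, v≡1 (mod 3); (2|3)=-1, (1|3)=+1; sign (−1)^0·-1^2·+1^3 = +1.
(-1785, 10 / ℚ) ramifies at {7, 17}: a division algebra.

[7, 17]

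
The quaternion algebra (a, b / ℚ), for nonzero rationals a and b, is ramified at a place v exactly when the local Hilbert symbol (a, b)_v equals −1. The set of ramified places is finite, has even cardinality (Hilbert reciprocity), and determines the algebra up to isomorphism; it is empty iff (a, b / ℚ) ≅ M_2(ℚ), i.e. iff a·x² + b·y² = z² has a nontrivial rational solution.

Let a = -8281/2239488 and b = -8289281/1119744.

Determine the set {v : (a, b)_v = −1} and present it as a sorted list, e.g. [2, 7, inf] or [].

(a, b) ≡ (-3, -6006) mod (ℚ^×)²; places V = {2, 3, 7, 11, 13, ∞}.
(a,b)_11: α=0, u≡10; β=1, v≡5 (mod 11); (10|11)=-1, (5|11)=+1; sign (−1)^0·-1^1·+1^0 = -1.
(a,b)_∞: sgn(-3)=−, sgn(-6006)=−, so -1.
(a,b)_3: α=-7, u≡2; β=-7, v≡2 (mod 3); (2|3)=-1, (2|3)=-1; sign (−1)^1·-1^-7·-1^-7 = -1.
(a,b)_13: α=2, u≡4; β=3, v≡5 (mod 13); (4|13)=+1, (5|13)=-1; sign (−1)^0·+1^3·-1^2 = +1.
(a,b)_2: α=-10, β=-9; u≡5, v≡5 (mod 8); ε(u)ε(v)=0·0, αω(v)=-10·1, βω(u)=-9·1; sum ≡ 1  ⇒  -1.
(a,b)_7: α=2, u≡1; β=3, v≡6 (mod 7); (1|7)=+1, (6|7)=-1; sign (−1)^0·+1^3·-1^2 = +1.
Ram(-3, -6006) = {2, 3, 11, ∞}; no ℚ_2-point on the conic.

[2, 3, 11, inf]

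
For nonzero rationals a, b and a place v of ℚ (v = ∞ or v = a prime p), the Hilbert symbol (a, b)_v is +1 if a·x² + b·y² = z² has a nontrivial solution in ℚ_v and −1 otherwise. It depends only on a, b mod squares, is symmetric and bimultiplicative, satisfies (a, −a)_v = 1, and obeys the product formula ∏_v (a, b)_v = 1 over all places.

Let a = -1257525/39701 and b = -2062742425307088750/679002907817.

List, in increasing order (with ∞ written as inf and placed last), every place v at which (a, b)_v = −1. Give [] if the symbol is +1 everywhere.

(a, b) ≡ (-2001, -988494) mod (ℚ^×)²; places V = {2, 3, 5, 13, 19, 23, 29, 31, 37, ∞}.
(a,b)_31: α=0, u≡1; β=-2, v≡21 (mod 31); (1|31)=+1, (21|31)=-1; sign (−1)^0·+1^-2·-1^0 = +1.
(a,b)_3: α=7, u≡2; β=21, v≡1 (mod 3); (2|3)=-1, (1|3)=+1; sign (−1)^1·-1^21·+1^7 = +1.
(a,b)_37: α=-2, u≡10; β=-4, v≡17 (mod 37); (10|37)=+1, (17|37)=-1; sign (−1)^0·+1^-4·-1^-2 = +1.
(a,b)_29: α=-1, u≡10; β=-1, v≡15 (mod 29); (10|29)=-1, (15|29)=-1; sign (−1)^0·-1^-1·-1^-1 = +1.
(a,b)_5: α=2, u≡4; β=4, v≡4 (mod 5); (4|5)=+1, (4|5)=+1; sign (−1)^0·+1^4·+1^2 = +1.
(a,b)_∞: sgn(-2001)=−, sgn(-988494)=−, so -1.
(a,b)_13: α=0, u≡9; β=-1, v≡12 (mod 13); (9|13)=+1, (12|13)=+1; sign (−1)^0·+1^-1·+1^0 = +1.
(a,b)_23: α=1, u≡14; β=1, v≡8 (mod 23); (14|23)=-1, (8|23)=+1; sign (−1)^1·-1^1·+1^1 = +1.
(a,b)_19: α=0, u≡18; β=3, v≡18 (mod 19); (18|19)=-1, (18|19)=-1; sign (−1)^0·-1^3·-1^0 = -1.
(a,b)_2: α=0, β=1; u≡7, v≡1 (mod 8); ε(u)ε(v)=1·0, αω(v)=0·0, βω(u)=1·0; sum ≡ 0  ⇒  +1.
(-2001, -988494 / ℚ) ramifies at {19, ∞}: a division algebra.

[19, inf]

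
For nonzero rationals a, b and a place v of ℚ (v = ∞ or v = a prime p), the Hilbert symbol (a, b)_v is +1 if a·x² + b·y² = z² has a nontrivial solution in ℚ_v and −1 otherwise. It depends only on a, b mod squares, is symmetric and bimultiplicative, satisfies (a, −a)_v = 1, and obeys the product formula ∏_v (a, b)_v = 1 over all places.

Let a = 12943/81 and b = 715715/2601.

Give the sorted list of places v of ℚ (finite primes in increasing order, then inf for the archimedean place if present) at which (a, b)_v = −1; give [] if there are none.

(a, b) ≡ (7, 35) mod (ℚ^×)²; places V = {2, 3, 5, 7, 11, 13, 17, 43, ∞}.
(a,b)_43: α=2, u≡33; β=0, v≡40 (mod 43); (33|43)=-1, (40|43)=+1; sign (−1)^0·-1^0·+1^2 = +1.
(a,b)_5: α=0, u≡3; β=1, v≡3 (mod 5); (3|5)=-1, (3|5)=-1; sign (−1)^0·-1^1·-1^0 = -1.
(a,b)_2: α=0, β=0; u≡7, v≡3 (mod 8); ε(u)ε(v)=1·1, αω(v)=0·1, βω(u)=0·0; sum ≡ 1  ⇒  -1.
(a,b)_11: α=0, u≡10; β=2, v≡6 (mod 11); (10|11)=-1, (6|11)=-1; sign (−1)^0·-1^2·-1^0 = +1.
(a,b)_3: α=-4, u≡1; β=-2, v≡2 (mod 3); (1|3)=+1, (2|3)=-1; sign (−1)^0·+1^-2·-1^-4 = +1.
(a,b)_7: α=1, u≡2; β=1, v≡6 (mod 7); (2|7)=+1, (6|7)=-1; sign (−1)^1·+1^1·-1^1 = +1.
(a,b)_∞: sgn(7)=+, sgn(35)=+, so +1.
(a,b)_17: α=0, u≡7; β=-2, v≡13 (mod 17); (7|17)=-1, (13|17)=+1; sign (−1)^0·-1^-2·+1^0 = +1.
(a,b)_13: α=0, u≡7; β=2, v≡10 (mod 13); (7|13)=-1, (10|13)=+1; sign (−1)^0·-1^2·+1^0 = +1.
|Ram(7, 35)| = 2, even; anisotropic at {2, 5}.

[2, 5]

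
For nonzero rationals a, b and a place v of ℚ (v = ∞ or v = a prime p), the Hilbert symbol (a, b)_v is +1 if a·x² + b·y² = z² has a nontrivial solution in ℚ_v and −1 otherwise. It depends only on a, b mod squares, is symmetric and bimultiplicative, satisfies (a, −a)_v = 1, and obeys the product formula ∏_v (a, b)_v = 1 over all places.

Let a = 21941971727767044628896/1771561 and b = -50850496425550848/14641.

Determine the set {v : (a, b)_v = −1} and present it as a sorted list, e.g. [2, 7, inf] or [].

[13, 29, 31, 37, 43, 47]

(a, b) ≡ (5243512794, -138417) mod (ℚ^×)²; places V = {2, 3, 11, 13, 29, 31, 37, 43, 47, ∞}.
(a,b)_∞: sgn(5243512794)=+, sgn(-138417)=−, so +1.
(a,b)_29: α=1, u≡20; β=1, v≡3 (mod 29); (20|29)=+1, (3|29)=-1; sign (−1)^0·+1^1·-1^1 = -1.
(a,b)_47: α=3, u≡32; β=2, v≡20 (mod 47); (32|47)=+1, (20|47)=-1; sign (−1)^0·+1^2·-1^3 = -1.
(a,b)_37: α=1, u≡17; β=1, v≡28 (mod 37); (17|37)=-1, (28|37)=+1; sign (−1)^0·-1^1·+1^1 = -1.
(a,b)_3: α=7, u≡2; β=1, v≡1 (mod 3); (2|3)=-1, (1|3)=+1; sign (−1)^1·-1^1·+1^7 = +1.
(a,b)_2: α=5, β=10; u≡5, v≡7 (mod 8); ε(u)ε(v)=0·1, αω(v)=5·0, βω(u)=10·1; sum ≡ 0  ⇒  +1.
(a,b)_43: α=1, u≡31; β=1, v≡24 (mod 43); (31|43)=+1, (24|43)=+1; sign (−1)^1·+1^1·+1^1 = -1.
(a,b)_13: α=3, u≡3; β=2, v≡6 (mod 13); (3|13)=+1, (6|13)=-1; sign (−1)^0·+1^2·-1^3 = -1.
(a,b)_31: α=3, u≡27; β=2, v≡13 (mod 31); (27|31)=-1, (13|31)=-1; sign (−1)^0·-1^2·-1^3 = -1.
(a,b)_11: α=-6, u≡1; β=-4, v≡7 (mod 11); (1|11)=+1, (7|11)=-1; sign (−1)^0·+1^-4·-1^-6 = +1.
Ram(5243512794, -138417) = {13, 29, 31, 37, 43, 47}; no ℚ_13-point on the conic.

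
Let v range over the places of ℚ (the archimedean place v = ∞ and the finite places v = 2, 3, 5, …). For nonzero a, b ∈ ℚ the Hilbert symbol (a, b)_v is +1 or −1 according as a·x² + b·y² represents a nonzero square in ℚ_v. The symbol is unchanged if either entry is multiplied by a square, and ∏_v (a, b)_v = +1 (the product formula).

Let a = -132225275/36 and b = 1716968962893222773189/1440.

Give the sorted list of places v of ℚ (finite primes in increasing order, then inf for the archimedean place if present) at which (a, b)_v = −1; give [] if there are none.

Mod squares: a ≡ -299, b ≡ 2210. Check v ∈ {∞, 2, 3, 5, 7, 13, 17, 19, 23, 31}.
v=5: a=5^2·(≡4), b=5^-1·(≡3) mod 5; (4|5)=+1, (3|5)=-1; (−1)^{2·-1·2}·(+1)^-1·(-1)^2 = +1.
v=∞: -299 < 0 and 2210 > 0  ⇒  (a,b)_∞ = +1.
v=19: a=19^2·(≡6), b=19^4·(≡4) mod 19; (6|19)=+1, (4|19)=+1; (−1)^{2·4·9}·(+1)^4·(+1)^2 = +1.
v=13: a=13^1·(≡9), b=13^3·(≡4) mod 13; (9|13)=+1, (4|13)=+1; (−1)^{1·3·6}·(+1)^3·(+1)^1 = +1.
v=31: a=31^0·(≡22), b=31^2·(≡19) mod 31; (22|31)=-1, (19|31)=+1; (−1)^{0·2·15}·(-1)^2·(+1)^0 = +1.
v=23: a=23^1·(≡19), b=23^2·(≡13) mod 23; (19|23)=-1, (13|23)=+1; (−1)^{1·2·11}·(-1)^2·(+1)^1 = +1.
v=17: a=17^0·(≡14), b=17^3·(≡10) mod 17; (14|17)=-1, (10|17)=-1; (−1)^{0·3·8}·(-1)^3·(-1)^0 = -1.
v=3: a=3^-2·(≡1), b=3^-2·(≡2) mod 3; (1|3)=+1, (2|3)=-1; (−1)^{-2·-2·1}·(+1)^-2·(-1)^-2 = +1.
v=7: a=7^2·(≡4), b=7^4·(≡6) mod 7; (4|7)=+1, (6|7)=-1; (−1)^{2·4·3}·(+1)^4·(-1)^2 = +1.
v=2: v_2(a)=-2, v_2(b)=-5; units ≡ 5, 1 (mod 8); ε·ε+αω+βω = 0·0+-2·0+-5·1 ≡ 1  ⇒  (a,b)_2 = -1.
|Ram(-299, 2210)| = 2, even; anisotropic at {2, 17}.

[2, 17]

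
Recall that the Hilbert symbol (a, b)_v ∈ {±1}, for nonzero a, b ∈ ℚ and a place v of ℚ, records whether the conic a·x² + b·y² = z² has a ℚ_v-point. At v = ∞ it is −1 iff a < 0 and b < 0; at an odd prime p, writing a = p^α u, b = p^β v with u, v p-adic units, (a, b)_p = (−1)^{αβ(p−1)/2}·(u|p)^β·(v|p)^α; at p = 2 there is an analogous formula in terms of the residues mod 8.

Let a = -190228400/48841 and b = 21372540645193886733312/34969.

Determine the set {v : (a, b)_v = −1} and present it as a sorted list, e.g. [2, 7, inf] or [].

Mod squares: a ≡ -899, b ≡ 160797. Check v ∈ {∞, 2, 3, 5, 7, 11, 13, 17, 19, 23, 29, 31}.
v=∞: -899 < 0 and 160797 > 0  ⇒  (a,b)_∞ = +1.
v=19: a=19^0·(≡12), b=19^3·(≡10) mod 19; (12|19)=-1, (10|19)=-1; (−1)^{0·3·9}·(-1)^3·(-1)^0 = -1.
v=31: a=31^1·(≡7), b=31^3·(≡14) mod 31; (7|31)=+1, (14|31)=+1; (−1)^{1·3·15}·(+1)^3·(+1)^1 = -1.
v=3: a=3^0·(≡1), b=3^1·(≡1) mod 3; (1|3)=+1, (1|3)=+1; (−1)^{0·1·1}·(+1)^1·(+1)^0 = +1.
v=5: a=5^2·(≡4), b=5^0·(≡3) mod 5; (4|5)=+1, (3|5)=-1; (−1)^{2·0·2}·(+1)^0·(-1)^2 = +1.
v=11: a=11^0·(≡1), b=11^-2·(≡8) mod 11; (1|11)=+1, (8|11)=-1; (−1)^{0·-2·5}·(+1)^-2·(-1)^0 = +1.
v=23: a=23^2·(≡10), b=23^2·(≡6) mod 23; (10|23)=-1, (6|23)=+1; (−1)^{2·2·11}·(-1)^2·(+1)^2 = +1.
v=13: a=13^-2·(≡5), b=13^1·(≡2) mod 13; (5|13)=-1, (2|13)=-1; (−1)^{-2·1·6}·(-1)^1·(-1)^-2 = -1.
v=7: a=7^0·(≡1), b=7^1·(≡1) mod 7; (1|7)=+1, (1|7)=+1; (−1)^{0·1·3}·(+1)^1·(+1)^0 = +1.
v=29: a=29^1·(≡11), b=29^4·(≡10) mod 29; (11|29)=-1, (10|29)=-1; (−1)^{1·4·14}·(-1)^4·(-1)^1 = -1.
v=17: a=17^-2·(≡15), b=17^-2·(≡5) mod 17; (15|17)=+1, (5|17)=-1; (−1)^{-2·-2·8}·(+1)^-2·(-1)^-2 = +1.
v=2: v_2(a)=4, v_2(b)=10; units ≡ 5, 5 (mod 8); ε·ε+αω+βω = 0·0+4·1+10·1 ≡ 0  ⇒  (a,b)_2 = +1.
|Ram(-899, 160797)| = 4, even; anisotropic at {13, 19, 29, 31}.

[13, 19, 29, 31]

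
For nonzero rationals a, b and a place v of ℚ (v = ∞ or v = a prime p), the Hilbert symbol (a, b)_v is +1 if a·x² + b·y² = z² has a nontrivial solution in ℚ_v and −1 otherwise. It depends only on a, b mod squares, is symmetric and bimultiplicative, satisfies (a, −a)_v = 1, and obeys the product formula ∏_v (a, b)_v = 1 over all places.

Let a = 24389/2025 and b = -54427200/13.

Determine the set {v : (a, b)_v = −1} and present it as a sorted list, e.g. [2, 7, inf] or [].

[3, 17]

(a, b) ≡ (29, -442221) mod (ℚ^×)²; places V = {2, 3, 5, 13, 17, 23, 29, ∞}.
(a,b)_29: α=3, u≡23; β=1, v≡24 (mod 29); (23|29)=+1, (24|29)=+1; sign (−1)^0·+1^1·+1^3 = +1.
(a,b)_3: α=-4, u≡2; β=1, v≡1 (mod 3); (2|3)=-1, (1|3)=+1; sign (−1)^0·-1^1·+1^-4 = -1.
(a,b)_17: α=0, u≡14; β=1, v≡6 (mod 17); (14|17)=-1, (6|17)=-1; sign (−1)^0·-1^1·-1^0 = -1.
(a,b)_∞: sgn(29)=+, sgn(-442221)=−, so +1.
(a,b)_23: α=0, u≡9; β=1, v≡16 (mod 23); (9|23)=+1, (16|23)=+1; sign (−1)^0·+1^1·+1^0 = +1.
(a,b)_2: α=0, β=6; u≡5, v≡3 (mod 8); ε(u)ε(v)=0·1, αω(v)=0·1, βω(u)=6·1; sum ≡ 0  ⇒  +1.
(a,b)_5: α=-2, u≡4; β=2, v≡4 (mod 5); (4|5)=+1, (4|5)=+1; sign (−1)^0·+1^2·+1^-2 = +1.
(a,b)_13: α=0, u≡4; β=-1, v≡4 (mod 13); (4|13)=+1, (4|13)=+1; sign (−1)^0·+1^-1·+1^0 = +1.
(29, -442221 / ℚ) ramifies at {3, 17}: a division algebra.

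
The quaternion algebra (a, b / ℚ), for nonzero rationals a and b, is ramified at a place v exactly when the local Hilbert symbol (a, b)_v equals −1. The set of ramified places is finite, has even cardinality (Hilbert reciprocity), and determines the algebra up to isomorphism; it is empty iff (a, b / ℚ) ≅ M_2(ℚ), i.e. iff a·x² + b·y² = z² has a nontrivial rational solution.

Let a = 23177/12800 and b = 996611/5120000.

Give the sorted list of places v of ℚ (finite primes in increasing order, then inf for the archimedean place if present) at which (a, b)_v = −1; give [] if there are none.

[2, 43]

Mod squares: a ≡ 946, b ≡ 22. Check v ∈ {∞, 2, 5, 7, 11, 43}.
v=43: a=43^1·(≡26), b=43^2·(≡2) mod 43; (26|43)=-1, (2|43)=-1; (−1)^{1·2·21}·(-1)^2·(-1)^1 = -1.
v=2: v_2(a)=-9, v_2(b)=-13; units ≡ 1, 3 (mod 8); ε·ε+αω+βω = 0·1+-9·1+-13·0 ≡ 1  ⇒  (a,b)_2 = -1.
v=7: a=7^2·(≡1), b=7^2·(≡1) mod 7; (1|7)=+1, (1|7)=+1; (−1)^{2·2·3}·(+1)^2·(+1)^2 = +1.
v=∞: 946 > 0 and 22 > 0  ⇒  (a,b)_∞ = +1.
v=5: a=5^-2·(≡1), b=5^-4·(≡3) mod 5; (1|5)=+1, (3|5)=-1; (−1)^{-2·-4·2}·(+1)^-4·(-1)^-2 = +1.
v=11: a=11^1·(≡4), b=11^1·(≡10) mod 11; (4|11)=+1, (10|11)=-1; (−1)^{1·1·5}·(+1)^1·(-1)^1 = +1.
(946, 22 / ℚ) ramifies at {2, 43}: a division algebra.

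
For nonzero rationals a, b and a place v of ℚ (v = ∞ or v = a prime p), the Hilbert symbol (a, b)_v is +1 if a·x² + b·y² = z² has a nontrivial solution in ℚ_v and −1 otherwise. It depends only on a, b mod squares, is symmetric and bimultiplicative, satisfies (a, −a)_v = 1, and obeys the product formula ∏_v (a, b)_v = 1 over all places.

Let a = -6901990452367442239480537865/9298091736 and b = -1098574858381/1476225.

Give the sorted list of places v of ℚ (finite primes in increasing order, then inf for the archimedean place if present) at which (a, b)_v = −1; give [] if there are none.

[2, 3, 31, inf]

Mod squares: a ≡ -58987110, b ≡ -9061. Check v ∈ {∞, 2, 3, 5, 7, 11, 13, 17, 31, 41}.
v=2: v_2(a)=-3, v_2(b)=0; units ≡ 5, 3 (mod 8); ε·ε+αω+βω = 0·1+-3·1+0·1 ≡ 1  ⇒  (a,b)_2 = -1.
v=∞: -58987110 < 0 and -9061 < 0  ⇒  (a,b)_∞ = -1.
v=11: a=11^6·(≡4), b=11^4·(≡9) mod 11; (4|11)=+1, (9|11)=+1; (−1)^{6·4·5}·(+1)^4·(+1)^6 = +1.
v=31: a=31^1·(≡9), b=31^0·(≡22) mod 31; (9|31)=+1, (22|31)=-1; (−1)^{1·0·15}·(+1)^0·(-1)^1 = -1.
v=17: a=17^3·(≡10), b=17^1·(≡12) mod 17; (10|17)=-1, (12|17)=-1; (−1)^{3·1·8}·(-1)^1·(-1)^3 = +1.
v=13: a=13^9·(≡11), b=13^3·(≡2) mod 13; (11|13)=-1, (2|13)=-1; (−1)^{9·3·6}·(-1)^3·(-1)^9 = +1.
v=7: a=7^1·(≡5), b=7^2·(≡1) mod 7; (5|7)=-1, (1|7)=+1; (−1)^{1·2·3}·(-1)^2·(+1)^1 = +1.
v=5: a=5^1·(≡2), b=5^-2·(≡1) mod 5; (2|5)=-1, (1|5)=+1; (−1)^{1·-2·2}·(-1)^-2·(+1)^1 = +1.
v=41: a=41^3·(≡5), b=41^1·(≡36) mod 41; (5|41)=+1, (36|41)=+1; (−1)^{3·1·20}·(+1)^1·(+1)^3 = +1.
v=3: a=3^-19·(≡2), b=3^-10·(≡2) mod 3; (2|3)=-1, (2|3)=-1; (−1)^{-19·-10·1}·(-1)^-10·(-1)^-19 = -1.
|Ram(-58987110, -9061)| = 4, even; anisotropic at {2, 3, 31, ∞}.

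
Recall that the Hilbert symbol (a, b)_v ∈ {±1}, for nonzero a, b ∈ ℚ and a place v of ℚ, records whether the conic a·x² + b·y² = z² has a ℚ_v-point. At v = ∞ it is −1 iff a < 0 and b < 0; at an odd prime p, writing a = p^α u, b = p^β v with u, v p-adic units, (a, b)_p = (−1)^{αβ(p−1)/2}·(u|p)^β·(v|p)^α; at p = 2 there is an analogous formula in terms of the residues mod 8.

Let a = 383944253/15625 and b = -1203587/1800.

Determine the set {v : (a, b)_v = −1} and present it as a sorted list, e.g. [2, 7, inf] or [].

[2, 29]

Mod squares: a ≡ 77, b ≡ -406. Check v ∈ {∞, 2, 3, 5, 7, 11, 29}.
v=2: v_2(a)=0, v_2(b)=-3; units ≡ 5, 5 (mod 8); ε·ε+αω+βω = 0·0+0·1+-3·1 ≡ 1  ⇒  (a,b)_2 = -1.
v=5: a=5^-6·(≡3), b=5^-2·(≡4) mod 5; (3|5)=-1, (4|5)=+1; (−1)^{-6·-2·2}·(-1)^-2·(+1)^-6 = +1.
v=∞: 77 > 0 and -406 < 0  ⇒  (a,b)_∞ = +1.
v=3: a=3^0·(≡2), b=3^-2·(≡2) mod 3; (2|3)=-1, (2|3)=-1; (−1)^{0·-2·1}·(-1)^-2·(-1)^0 = +1.
v=29: a=29^2·(≡12), b=29^1·(≡27) mod 29; (12|29)=-1, (27|29)=-1; (−1)^{2·1·14}·(-1)^1·(-1)^2 = -1.
v=7: a=7^3·(≡1), b=7^3·(≡5) mod 7; (1|7)=+1, (5|7)=-1; (−1)^{3·3·3}·(+1)^3·(-1)^3 = +1.
v=11: a=11^3·(≡2), b=11^2·(≡9) mod 11; (2|11)=-1, (9|11)=+1; (−1)^{3·2·5}·(-1)^2·(+1)^3 = +1.
Ram(77, -406) = {2, 29}; no ℚ_2-point on the conic.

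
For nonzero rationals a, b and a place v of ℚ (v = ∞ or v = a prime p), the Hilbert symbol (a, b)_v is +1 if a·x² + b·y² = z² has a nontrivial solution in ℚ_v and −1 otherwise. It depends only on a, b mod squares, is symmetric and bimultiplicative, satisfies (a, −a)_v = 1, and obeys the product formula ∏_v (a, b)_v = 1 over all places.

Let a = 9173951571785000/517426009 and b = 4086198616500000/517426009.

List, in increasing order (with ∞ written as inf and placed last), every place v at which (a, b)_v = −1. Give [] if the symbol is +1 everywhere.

[2, 7]

Mod squares: a ≡ 26, b ≡ 34034. Check v ∈ {∞, 2, 3, 5, 7, 11, 13, 17, 23, 41, 43}.
v=23: a=23^-4·(≡13), b=23^-4·(≡14) mod 23; (13|23)=+1, (14|23)=-1; (−1)^{-4·-4·11}·(+1)^-4·(-1)^-4 = +1.
v=11: a=11^2·(≡4), b=11^3·(≡4) mod 11; (4|11)=+1, (4|11)=+1; (−1)^{2·3·5}·(+1)^3·(+1)^2 = +1.
v=∞: 26 > 0 and 34034 > 0  ⇒  (a,b)_∞ = +1.
v=2: v_2(a)=3, v_2(b)=5; units ≡ 5, 1 (mod 8); ε·ε+αω+βω = 0·0+3·0+5·1 ≡ 1  ⇒  (a,b)_2 = -1.
v=7: a=7^4·(≡3), b=7^3·(≡4) mod 7; (3|7)=-1, (4|7)=+1; (−1)^{4·3·3}·(-1)^3·(+1)^4 = -1.
v=5: a=5^4·(≡4), b=5^6·(≡4) mod 5; (4|5)=+1, (4|5)=+1; (−1)^{4·6·2}·(+1)^6·(+1)^4 = +1.
v=43: a=43^-2·(≡26), b=43^-2·(≡6) mod 43; (26|43)=-1, (6|43)=+1; (−1)^{-2·-2·21}·(-1)^-2·(+1)^-2 = +1.
v=3: a=3^0·(≡2), b=3^4·(≡2) mod 3; (2|3)=-1, (2|3)=-1; (−1)^{0·4·1}·(-1)^4·(-1)^0 = +1.
v=13: a=13^1·(≡7), b=13^1·(≡8) mod 13; (7|13)=-1, (8|13)=-1; (−1)^{1·1·6}·(-1)^1·(-1)^1 = +1.
v=17: a=17^2·(≡9), b=17^1·(≡9) mod 17; (9|17)=+1, (9|17)=+1; (−1)^{2·1·8}·(+1)^1·(+1)^2 = +1.
v=41: a=41^2·(≡22), b=41^0·(≡23) mod 41; (22|41)=-1, (23|41)=+1; (−1)^{2·0·20}·(-1)^0·(+1)^2 = +1.
|Ram(26, 34034)| = 2, even; anisotropic at {2, 7}.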